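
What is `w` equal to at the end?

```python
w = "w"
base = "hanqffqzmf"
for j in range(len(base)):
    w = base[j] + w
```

'fmzqffqnahw'

j=0: prepend 'h' → 'hw'
j=1: prepend 'a' → 'ahw'
j=2: prepend 'n' → 'nahw'
j=3: prepend 'q' → 'qnahw'
j=4: prepend 'f' → 'fqnahw'
j=5: prepend 'f' → 'ffqnahw'
j=6: prepend 'q' → 'qffqnahw'
j=7: prepend 'z' → 'zqffqnahw'
j=8: prepend 'm' → 'mzqffqnahw'
j=9: prepend 'f' → 'fmzqffqnahw'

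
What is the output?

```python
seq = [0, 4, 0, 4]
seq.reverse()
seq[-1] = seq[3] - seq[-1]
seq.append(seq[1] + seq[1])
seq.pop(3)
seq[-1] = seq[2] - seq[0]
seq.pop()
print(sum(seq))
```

reverse → [4, 0, 4, 0]
seq[-1] = seq[3]-seq[-1] = 0-0 = 0 → [4, 0, 4, 0]
append seq[1]+seq[1] = 0+0 = 0 → [4, 0, 4, 0, 0]
pop(3) removes 0 → [4, 0, 4, 0]
seq[-1] = seq[2]-seq[0] = 4-4 = 0 → [4, 0, 4, 0]
pop() removes 0 → [4, 0, 4]
sum = 8

8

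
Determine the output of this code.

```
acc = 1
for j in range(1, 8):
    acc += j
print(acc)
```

j=1: acc = 1+1 = 2
j=2: acc = 2+2 = 4
j=3: acc = 4+3 = 7
j=4: acc = 7+4 = 11
j=5: acc = 11+5 = 16
j=6: acc = 16+6 = 22
j=7: acc = 22+7 = 29

29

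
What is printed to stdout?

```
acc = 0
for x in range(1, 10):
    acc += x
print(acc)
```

45

x=1: acc = 0+1 = 1
x=2: acc = 1+2 = 3
x=3: acc = 3+3 = 6
x=4: acc = 6+4 = 10
x=5: acc = 10+5 = 15
x=6: acc = 15+6 = 21
x=7: acc = 21+7 = 28
x=8: acc = 28+8 = 36
x=9: acc = 36+9 = 45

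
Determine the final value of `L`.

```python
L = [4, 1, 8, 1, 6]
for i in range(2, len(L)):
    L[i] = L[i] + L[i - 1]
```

i=2: L[2] = 8+1 = 9 → [4, 1, 9, 1, 6]
i=3: L[3] = 1+9 = 10 → [4, 1, 9, 10, 6]
i=4: L[4] = 6+10 = 16 → [4, 1, 9, 10, 16]

[4, 1, 9, 10, 16]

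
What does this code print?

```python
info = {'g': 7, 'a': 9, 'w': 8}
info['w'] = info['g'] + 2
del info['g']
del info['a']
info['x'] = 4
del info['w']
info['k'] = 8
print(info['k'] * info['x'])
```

32

info['w'] = info['g']+2 = 9 → {'g': 7, 'a': 9, 'w': 9}
del 'g' → {'a': 9, 'w': 9}
del 'a' → {'w': 9}
info['x'] = 4 → {'w': 9, 'x': 4}
del 'w' → {'x': 4}
info['k'] = 8 → {'x': 4, 'k': 8}
info['k']*info['x'] = 8*4 = 32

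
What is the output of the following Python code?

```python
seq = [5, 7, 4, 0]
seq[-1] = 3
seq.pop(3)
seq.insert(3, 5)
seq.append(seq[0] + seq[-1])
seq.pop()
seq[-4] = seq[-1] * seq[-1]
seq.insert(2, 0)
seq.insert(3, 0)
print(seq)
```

seq[-1] = 3 → [5, 7, 4, 3]
pop(3) removes 3 → [5, 7, 4]
insert 5 at 3 → [5, 7, 4, 5]
append seq[0]+seq[-1] = 5+5 = 10 → [5, 7, 4, 5, 10]
pop() removes 10 → [5, 7, 4, 5]
seq[-4] = seq[-1]*seq[-1] = 5*5 = 25 → [25, 7, 4, 5]
insert 0 at 2 → [25, 7, 0, 4, 5]
insert 0 at 3 → [25, 7, 0, 0, 4, 5]

[25, 7, 0, 0, 4, 5]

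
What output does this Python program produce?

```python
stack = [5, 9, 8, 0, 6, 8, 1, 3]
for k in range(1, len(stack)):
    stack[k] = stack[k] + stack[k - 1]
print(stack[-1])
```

k=1: stack[1] = 9+5 = 14 → [5, 14, 8, 0, 6, 8, 1, 3]
k=2: stack[2] = 8+14 = 22 → [5, 14, 22, 0, 6, 8, 1, 3]
k=3: stack[3] = 0+22 = 22 → [5, 14, 22, 22, 6, 8, 1, 3]
k=4: stack[4] = 6+22 = 28 → [5, 14, 22, 22, 28, 8, 1, 3]
k=5: stack[5] = 8+28 = 36 → [5, 14, 22, 22, 28, 36, 1, 3]
k=6: stack[6] = 1+36 = 37 → [5, 14, 22, 22, 28, 36, 37, 3]
k=7: stack[7] = 3+37 = 40 → [5, 14, 22, 22, 28, 36, 37, 40]

40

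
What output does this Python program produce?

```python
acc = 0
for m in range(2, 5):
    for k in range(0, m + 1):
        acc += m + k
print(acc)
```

m=2,k=0: acc = 0+2 = 2
m=2,k=1: acc = 2+3 = 5
m=2,k=2: acc = 5+4 = 9
m=3,k=0: acc = 9+3 = 12
m=3,k=1: acc = 12+4 = 16
m=3,k=2: acc = 16+5 = 21
m=3,k=3: acc = 21+6 = 27
m=4,k=0: acc = 27+4 = 31
m=4,k=1: acc = 31+5 = 36
m=4,k=2: acc = 36+6 = 42
m=4,k=3: acc = 42+7 = 49
m=4,k=4: acc = 49+8 = 57

57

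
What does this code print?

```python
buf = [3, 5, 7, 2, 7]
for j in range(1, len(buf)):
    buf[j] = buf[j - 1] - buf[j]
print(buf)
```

[3, -2, -9, -11, -18]

j=1: buf[1] = 3-5 = -2 → [3, -2, 7, 2, 7]
j=2: buf[2] = (-2)-7 = -9 → [3, -2, -9, 2, 7]
j=3: buf[3] = (-9)-2 = -11 → [3, -2, -9, -11, 7]
j=4: buf[4] = (-11)-7 = -18 → [3, -2, -9, -11, -18]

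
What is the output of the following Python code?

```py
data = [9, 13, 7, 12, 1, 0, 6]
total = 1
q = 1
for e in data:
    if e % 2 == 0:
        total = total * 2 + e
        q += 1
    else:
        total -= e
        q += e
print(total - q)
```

e=9: not even, total = 1-9 = -8; q=10
e=13: not even, total = (-8)-13 = -21; q=23
e=7: not even, total = (-21)-7 = -28; q=30
e=12: even, total = (-28)*2+12 = -44; q=31
e=1: not even, total = (-44)-1 = -45; q=32
e=0: even, total = (-45)*2+0 = -90; q=33
e=6: even, total = (-90)*2+6 = -174; q=34
total-q = (-174)-34 = -208

-208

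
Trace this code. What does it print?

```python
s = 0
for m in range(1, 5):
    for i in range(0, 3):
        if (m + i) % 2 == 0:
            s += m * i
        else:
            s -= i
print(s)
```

m=1,i=0: odd sum, s = 0-0 = 0
m=1,i=1: even sum, s = 0+1 = 1
m=1,i=2: odd sum, s = 1-2 = -1
m=2,i=0: even sum, s = (-1)+0 = -1
m=2,i=1: odd sum, s = (-1)-1 = -2
m=2,i=2: even sum, s = (-2)+4 = 2
m=3,i=0: odd sum, s = 2-0 = 2
m=3,i=1: even sum, s = 2+3 = 5
m=3,i=2: odd sum, s = 5-2 = 3
m=4,i=0: even sum, s = 3+0 = 3
m=4,i=1: odd sum, s = 3-1 = 2
m=4,i=2: even sum, s = 2+8 = 10

10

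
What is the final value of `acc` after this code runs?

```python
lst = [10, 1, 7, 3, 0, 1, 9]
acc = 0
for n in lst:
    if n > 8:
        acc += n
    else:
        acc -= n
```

n=10: >8, acc = 0+10 = 10
n=1: not >8, acc = 10-1 = 9
n=7: not >8, acc = 9-7 = 2
n=3: not >8, acc = 2-3 = -1
n=0: not >8, acc = (-1)-0 = -1
n=1: not >8, acc = (-1)-1 = -2
n=9: >8, acc = (-2)+9 = 7

7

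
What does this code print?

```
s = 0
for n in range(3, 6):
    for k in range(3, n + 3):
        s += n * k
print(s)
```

n=3,k=3: s = 0+9 = 9
n=3,k=4: s = 9+12 = 21
n=3,k=5: s = 21+15 = 36
n=4,k=3: s = 36+12 = 48
n=4,k=4: s = 48+16 = 64
n=4,k=5: s = 64+20 = 84
n=4,k=6: s = 84+24 = 108
n=5,k=3: s = 108+15 = 123
n=5,k=4: s = 123+20 = 143
n=5,k=5: s = 143+25 = 168
n=5,k=6: s = 168+30 = 198
n=5,k=7: s = 198+35 = 233

233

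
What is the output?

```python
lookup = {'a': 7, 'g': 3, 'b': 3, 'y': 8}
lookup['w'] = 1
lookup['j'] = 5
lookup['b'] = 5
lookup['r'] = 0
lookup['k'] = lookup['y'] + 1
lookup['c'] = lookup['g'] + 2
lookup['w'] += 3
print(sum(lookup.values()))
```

lookup['w'] = 1 → {'a': 7, 'g': 3, 'b': 3, 'y': 8, 'w': 1}
lookup['j'] = 5 → {'a': 7, 'g': 3, 'b': 3, 'y': 8, 'w': 1, 'j': 5}
lookup['b'] = 5 → {'a': 7, 'g': 3, 'b': 5, 'y': 8, 'w': 1, 'j': 5}
lookup['r'] = 0 → {'a': 7, 'g': 3, 'b': 5, 'y': 8, 'w': 1, 'j': 5, 'r': 0}
lookup['k'] = lookup['y']+1 = 9 → {'a': 7, 'g': 3, 'b': 5, 'y': 8, 'w': 1, 'j': 5, 'r': 0, 'k': 9}
lookup['c'] = lookup['g']+2 = 5 → {'a': 7, 'g': 3, 'b': 5, 'y': 8, 'w': 1, 'j': 5, 'r': 0, 'k': 9, 'c': 5}
lookup['w'] = 1+3 = 4 → {'a': 7, 'g': 3, 'b': 5, 'y': 8, 'w': 4, 'j': 5, 'r': 0, 'k': 9, 'c': 5}
sum of values = 46

46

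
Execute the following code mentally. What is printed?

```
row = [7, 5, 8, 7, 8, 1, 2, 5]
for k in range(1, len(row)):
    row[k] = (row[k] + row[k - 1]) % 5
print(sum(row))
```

18

k=1: row[1] = (5+7)%5 = 2 → [7, 2, 8, 7, 8, 1, 2, 5]
k=2: row[2] = (8+2)%5 = 0 → [7, 2, 0, 7, 8, 1, 2, 5]
k=3: row[3] = (7+0)%5 = 2 → [7, 2, 0, 2, 8, 1, 2, 5]
k=4: row[4] = (8+2)%5 = 0 → [7, 2, 0, 2, 0, 1, 2, 5]
k=5: row[5] = (1+0)%5 = 1 → [7, 2, 0, 2, 0, 1, 2, 5]
k=6: row[6] = (2+1)%5 = 3 → [7, 2, 0, 2, 0, 1, 3, 5]
k=7: row[7] = (5+3)%5 = 3 → [7, 2, 0, 2, 0, 1, 3, 3]
sum = 18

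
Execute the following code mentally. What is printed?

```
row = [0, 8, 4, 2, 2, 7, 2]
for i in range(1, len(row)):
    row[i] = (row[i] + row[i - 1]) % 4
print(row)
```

i=1: row[1] = (8+0)%4 = 0 → [0, 0, 4, 2, 2, 7, 2]
i=2: row[2] = (4+0)%4 = 0 → [0, 0, 0, 2, 2, 7, 2]
i=3: row[3] = (2+0)%4 = 2 → [0, 0, 0, 2, 2, 7, 2]
i=4: row[4] = (2+2)%4 = 0 → [0, 0, 0, 2, 0, 7, 2]
i=5: row[5] = (7+0)%4 = 3 → [0, 0, 0, 2, 0, 3, 2]
i=6: row[6] = (2+3)%4 = 1 → [0, 0, 0, 2, 0, 3, 1]

[0, 0, 0, 2, 0, 3, 1]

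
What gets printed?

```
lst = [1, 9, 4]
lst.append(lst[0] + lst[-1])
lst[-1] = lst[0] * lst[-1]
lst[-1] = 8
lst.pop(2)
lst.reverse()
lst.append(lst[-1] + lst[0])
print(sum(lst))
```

27

append lst[0]+lst[-1] = 1+4 = 5 → [1, 9, 4, 5]
lst[-1] = lst[0]*lst[-1] = 1*5 = 5 → [1, 9, 4, 5]
lst[-1] = 8 → [1, 9, 4, 8]
pop(2) removes 4 → [1, 9, 8]
reverse → [8, 9, 1]
append lst[-1]+lst[0] = 1+8 = 9 → [8, 9, 1, 9]
sum = 27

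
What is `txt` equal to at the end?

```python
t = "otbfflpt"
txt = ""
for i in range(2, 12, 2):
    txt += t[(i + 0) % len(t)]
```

'bfpob'

i=2: add t[2]='b' → 'b'
i=4: add t[4]='f' → 'bf'
i=6: add t[6]='p' → 'bfp'
i=8: add t[0]='o' → 'bfpo'
i=10: add t[2]='b' → 'bfpob'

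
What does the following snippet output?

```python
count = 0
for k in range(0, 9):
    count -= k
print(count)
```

-36

k=0: count = 0-0 = 0
k=1: count = 0-1 = -1
k=2: count = (-1)-2 = -3
k=3: count = (-3)-3 = -6
k=4: count = (-6)-4 = -10
k=5: count = (-10)-5 = -15
k=6: count = (-15)-6 = -21
k=7: count = (-21)-7 = -28
k=8: count = (-28)-8 = -36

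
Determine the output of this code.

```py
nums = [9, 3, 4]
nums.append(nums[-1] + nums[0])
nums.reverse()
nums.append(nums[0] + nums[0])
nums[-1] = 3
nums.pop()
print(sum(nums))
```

append nums[-1]+nums[0] = 4+9 = 13 → [9, 3, 4, 13]
reverse → [13, 4, 3, 9]
append nums[0]+nums[0] = 13+13 = 26 → [13, 4, 3, 9, 26]
nums[-1] = 3 → [13, 4, 3, 9, 3]
pop() removes 3 → [13, 4, 3, 9]
sum = 29

29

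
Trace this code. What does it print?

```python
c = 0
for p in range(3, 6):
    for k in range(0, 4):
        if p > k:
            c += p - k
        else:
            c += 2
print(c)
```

32

p=3,k=0: 3>0, c = 0+3 = 3
p=3,k=1: 3>1, c = 3+2 = 5
p=3,k=2: 3>2, c = 5+1 = 6
p=3,k=3: not 3>3, c = 6+2 = 8
p=4,k=0: 4>0, c = 8+4 = 12
p=4,k=1: 4>1, c = 12+3 = 15
p=4,k=2: 4>2, c = 15+2 = 17
p=4,k=3: 4>3, c = 17+1 = 18
p=5,k=0: 5>0, c = 18+5 = 23
p=5,k=1: 5>1, c = 23+4 = 27
p=5,k=2: 5>2, c = 27+3 = 30
p=5,k=3: 5>3, c = 30+2 = 32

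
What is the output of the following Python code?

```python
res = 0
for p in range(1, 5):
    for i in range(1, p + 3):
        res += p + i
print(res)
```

p=1,i=1: res = 0+2 = 2
p=1,i=2: res = 2+3 = 5
p=1,i=3: res = 5+4 = 9
p=2,i=1: res = 9+3 = 12
p=2,i=2: res = 12+4 = 16
p=2,i=3: res = 16+5 = 21
p=2,i=4: res = 21+6 = 27
p=3,i=1: res = 27+4 = 31
p=3,i=2: res = 31+5 = 36
p=3,i=3: res = 36+6 = 42
p=3,i=4: res = 42+7 = 49
p=3,i=5: res = 49+8 = 57
p=4,i=1: res = 57+5 = 62
p=4,i=2: res = 62+6 = 68
p=4,i=3: res = 68+7 = 75
p=4,i=4: res = 75+8 = 83
p=4,i=5: res = 83+9 = 92
p=4,i=6: res = 92+10 = 102

102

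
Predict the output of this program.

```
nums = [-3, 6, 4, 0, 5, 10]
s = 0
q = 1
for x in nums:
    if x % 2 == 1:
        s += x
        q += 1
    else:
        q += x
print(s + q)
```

x=-3: odd, s = 0+(-3) = -3; q=2
x=6: not odd; q=8
x=4: not odd; q=12
x=0: not odd; q=12
x=5: odd, s = (-3)+5 = 2; q=13
x=10: not odd; q=23
s+q = 2+23 = 25

25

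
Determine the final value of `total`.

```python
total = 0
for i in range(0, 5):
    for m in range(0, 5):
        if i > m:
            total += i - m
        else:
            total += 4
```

i=0,m=0: not 0>0, total = 0+4 = 4
i=0,m=1: not 0>1, total = 4+4 = 8
i=0,m=2: not 0>2, total = 8+4 = 12
i=0,m=3: not 0>3, total = 12+4 = 16
i=0,m=4: not 0>4, total = 16+4 = 20
i=1,m=0: 1>0, total = 20+1 = 21
i=1,m=1: not 1>1, total = 21+4 = 25
i=1,m=2: not 1>2, total = 25+4 = 29
i=1,m=3: not 1>3, total = 29+4 = 33
i=1,m=4: not 1>4, total = 33+4 = 37
i=2,m=0: 2>0, total = 37+2 = 39
i=2,m=1: 2>1, total = 39+1 = 40
i=2,m=2: not 2>2, total = 40+4 = 44
i=2,m=3: not 2>3, total = 44+4 = 48
i=2,m=4: not 2>4, total = 48+4 = 52
i=3,m=0: 3>0, total = 52+3 = 55
i=3,m=1: 3>1, total = 55+2 = 57
i=3,m=2: 3>2, total = 57+1 = 58
i=3,m=3: not 3>3, total = 58+4 = 62
i=3,m=4: not 3>4, total = 62+4 = 66
i=4,m=0: 4>0, total = 66+4 = 70
i=4,m=1: 4>1, total = 70+3 = 73
i=4,m=2: 4>2, total = 73+2 = 75
i=4,m=3: 4>3, total = 75+1 = 76
i=4,m=4: not 4>4, total = 76+4 = 80

80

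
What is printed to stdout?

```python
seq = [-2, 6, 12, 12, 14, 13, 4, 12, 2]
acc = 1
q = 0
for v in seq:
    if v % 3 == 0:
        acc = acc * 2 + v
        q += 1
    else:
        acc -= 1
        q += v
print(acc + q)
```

160

v=-2: not %3==0, acc = 1-1 = 0; q=-2
v=6: %3==0, acc = 0*2+6 = 6; q=-1
v=12: %3==0, acc = 6*2+12 = 24; q=0
v=12: %3==0, acc = 24*2+12 = 60; q=1
v=14: not %3==0, acc = 60-1 = 59; q=15
v=13: not %3==0, acc = 59-1 = 58; q=28
v=4: not %3==0, acc = 58-1 = 57; q=32
v=12: %3==0, acc = 57*2+12 = 126; q=33
v=2: not %3==0, acc = 126-1 = 125; q=35
acc+q = 125+35 = 160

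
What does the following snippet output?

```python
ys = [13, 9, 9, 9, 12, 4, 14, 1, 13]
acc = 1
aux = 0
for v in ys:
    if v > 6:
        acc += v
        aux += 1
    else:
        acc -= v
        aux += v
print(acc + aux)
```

v=13: >6, acc = 1+13 = 14; aux=1
v=9: >6, acc = 14+9 = 23; aux=2
v=9: >6, acc = 23+9 = 32; aux=3
v=9: >6, acc = 32+9 = 41; aux=4
v=12: >6, acc = 41+12 = 53; aux=5
v=4: not >6, acc = 53-4 = 49; aux=9
v=14: >6, acc = 49+14 = 63; aux=10
v=1: not >6, acc = 63-1 = 62; aux=11
v=13: >6, acc = 62+13 = 75; aux=12
acc+aux = 75+12 = 87

87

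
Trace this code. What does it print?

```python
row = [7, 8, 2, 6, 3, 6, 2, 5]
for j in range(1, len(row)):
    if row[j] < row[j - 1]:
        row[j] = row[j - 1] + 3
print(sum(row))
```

126

j=1: 8>=7, unchanged → [7, 8, 2, 6, 3, 6, 2, 5]
j=2: 2<8, row[2] = 8+3 = 11 → [7, 8, 11, 6, 3, 6, 2, 5]
j=3: 6<11, row[3] = 11+3 = 14 → [7, 8, 11, 14, 3, 6, 2, 5]
j=4: 3<14, row[4] = 14+3 = 17 → [7, 8, 11, 14, 17, 6, 2, 5]
j=5: 6<17, row[5] = 17+3 = 20 → [7, 8, 11, 14, 17, 20, 2, 5]
j=6: 2<20, row[6] = 20+3 = 23 → [7, 8, 11, 14, 17, 20, 23, 5]
j=7: 5<23, row[7] = 23+3 = 26 → [7, 8, 11, 14, 17, 20, 23, 26]
sum = 126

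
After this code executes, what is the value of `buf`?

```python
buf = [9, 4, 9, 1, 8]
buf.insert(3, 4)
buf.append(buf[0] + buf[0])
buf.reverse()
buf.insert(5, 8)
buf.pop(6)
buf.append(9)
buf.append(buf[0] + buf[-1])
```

insert 4 at 3 → [9, 4, 9, 4, 1, 8]
append buf[0]+buf[0] = 9+9 = 18 → [9, 4, 9, 4, 1, 8, 18]
reverse → [18, 8, 1, 4, 9, 4, 9]
insert 8 at 5 → [18, 8, 1, 4, 9, 8, 4, 9]
pop(6) removes 4 → [18, 8, 1, 4, 9, 8, 9]
append 9 → [18, 8, 1, 4, 9, 8, 9, 9]
append buf[0]+buf[-1] = 18+9 = 27 → [18, 8, 1, 4, 9, 8, 9, 9, 27]

[18, 8, 1, 4, 9, 8, 9, 9, 27]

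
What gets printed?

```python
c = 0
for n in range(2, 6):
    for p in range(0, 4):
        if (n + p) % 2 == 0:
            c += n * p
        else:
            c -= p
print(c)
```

n=2,p=0: even sum, c = 0+0 = 0
n=2,p=1: odd sum, c = 0-1 = -1
n=2,p=2: even sum, c = (-1)+4 = 3
n=2,p=3: odd sum, c = 3-3 = 0
n=3,p=0: odd sum, c = 0-0 = 0
n=3,p=1: even sum, c = 0+3 = 3
n=3,p=2: odd sum, c = 3-2 = 1
n=3,p=3: even sum, c = 1+9 = 10
n=4,p=0: even sum, c = 10+0 = 10
n=4,p=1: odd sum, c = 10-1 = 9
n=4,p=2: even sum, c = 9+8 = 17
n=4,p=3: odd sum, c = 17-3 = 14
n=5,p=0: odd sum, c = 14-0 = 14
n=5,p=1: even sum, c = 14+5 = 19
n=5,p=2: odd sum, c = 19-2 = 17
n=5,p=3: even sum, c = 17+15 = 32

32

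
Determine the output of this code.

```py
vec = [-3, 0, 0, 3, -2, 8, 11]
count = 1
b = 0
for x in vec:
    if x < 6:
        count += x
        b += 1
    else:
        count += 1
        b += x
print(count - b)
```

-23

x=-3: <6, count = 1+(-3) = -2; b=1
x=0: <6, count = (-2)+0 = -2; b=2
x=0: <6, count = (-2)+0 = -2; b=3
x=3: <6, count = (-2)+3 = 1; b=4
x=-2: <6, count = 1+(-2) = -1; b=5
x=8: not <6, count = (-1)+1 = 0; b=13
x=11: not <6, count = 0+1 = 1; b=24
count-b = 1-24 = -23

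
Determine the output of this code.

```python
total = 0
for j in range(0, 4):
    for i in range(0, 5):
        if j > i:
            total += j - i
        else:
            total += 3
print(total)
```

52

j=0,i=0: not 0>0, total = 0+3 = 3
j=0,i=1: not 0>1, total = 3+3 = 6
j=0,i=2: not 0>2, total = 6+3 = 9
j=0,i=3: not 0>3, total = 9+3 = 12
j=0,i=4: not 0>4, total = 12+3 = 15
j=1,i=0: 1>0, total = 15+1 = 16
j=1,i=1: not 1>1, total = 16+3 = 19
j=1,i=2: not 1>2, total = 19+3 = 22
j=1,i=3: not 1>3, total = 22+3 = 25
j=1,i=4: not 1>4, total = 25+3 = 28
j=2,i=0: 2>0, total = 28+2 = 30
j=2,i=1: 2>1, total = 30+1 = 31
j=2,i=2: not 2>2, total = 31+3 = 34
j=2,i=3: not 2>3, total = 34+3 = 37
j=2,i=4: not 2>4, total = 37+3 = 40
j=3,i=0: 3>0, total = 40+3 = 43
j=3,i=1: 3>1, total = 43+2 = 45
j=3,i=2: 3>2, total = 45+1 = 46
j=3,i=3: not 3>3, total = 46+3 = 49
j=3,i=4: not 3>4, total = 49+3 = 52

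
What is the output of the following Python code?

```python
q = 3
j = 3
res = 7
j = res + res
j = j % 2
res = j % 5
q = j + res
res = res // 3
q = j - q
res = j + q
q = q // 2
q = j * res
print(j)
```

j = 7+7 = 14
j = 14%2 = 0
res = 0%5 = 0
q = 0+0 = 0
res = 0//3 = 0
q = 0-0 = 0
res = 0+0 = 0
q = 0//2 = 0
q = 0*0 = 0

0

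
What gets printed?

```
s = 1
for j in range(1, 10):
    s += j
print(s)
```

46

j=1: s = 1+1 = 2
j=2: s = 2+2 = 4
j=3: s = 4+3 = 7
j=4: s = 7+4 = 11
j=5: s = 11+5 = 16
j=6: s = 16+6 = 22
j=7: s = 22+7 = 29
j=8: s = 29+8 = 37
j=9: s = 37+9 = 46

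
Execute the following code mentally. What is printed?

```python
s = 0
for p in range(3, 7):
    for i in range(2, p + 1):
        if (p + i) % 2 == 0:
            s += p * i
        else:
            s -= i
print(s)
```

p=3,i=2: odd sum, s = 0-2 = -2
p=3,i=3: even sum, s = (-2)+9 = 7
p=4,i=2: even sum, s = 7+8 = 15
p=4,i=3: odd sum, s = 15-3 = 12
p=4,i=4: even sum, s = 12+16 = 28
p=5,i=2: odd sum, s = 28-2 = 26
p=5,i=3: even sum, s = 26+15 = 41
p=5,i=4: odd sum, s = 41-4 = 37
p=5,i=5: even sum, s = 37+25 = 62
p=6,i=2: even sum, s = 62+12 = 74
p=6,i=3: odd sum, s = 74-3 = 71
p=6,i=4: even sum, s = 71+24 = 95
p=6,i=5: odd sum, s = 95-5 = 90
p=6,i=6: even sum, s = 90+36 = 126

126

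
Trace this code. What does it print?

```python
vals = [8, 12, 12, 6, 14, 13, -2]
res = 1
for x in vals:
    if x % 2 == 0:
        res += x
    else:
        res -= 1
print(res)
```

x=8: even, res = 1+8 = 9
x=12: even, res = 9+12 = 21
x=12: even, res = 21+12 = 33
x=6: even, res = 33+6 = 39
x=14: even, res = 39+14 = 53
x=13: not even, res = 53-1 = 52
x=-2: even, res = 52+(-2) = 50

50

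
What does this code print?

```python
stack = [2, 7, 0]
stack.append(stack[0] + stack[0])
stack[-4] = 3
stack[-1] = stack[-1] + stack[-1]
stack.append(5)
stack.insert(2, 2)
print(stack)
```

[3, 7, 2, 0, 8, 5]

append stack[0]+stack[0] = 2+2 = 4 → [2, 7, 0, 4]
stack[-4] = 3 → [3, 7, 0, 4]
stack[-1] = stack[-1]+stack[-1] = 4+4 = 8 → [3, 7, 0, 8]
append 5 → [3, 7, 0, 8, 5]
insert 2 at 2 → [3, 7, 2, 0, 8, 5]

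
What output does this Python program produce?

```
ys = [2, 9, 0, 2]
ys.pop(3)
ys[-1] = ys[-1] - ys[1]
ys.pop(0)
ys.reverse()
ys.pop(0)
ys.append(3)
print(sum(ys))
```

pop(3) removes 2 → [2, 9, 0]
ys[-1] = ys[-1]-ys[1] = 0-9 = -9 → [2, 9, -9]
pop(0) removes 2 → [9, -9]
reverse → [-9, 9]
pop(0) removes -9 → [9]
append 3 → [9, 3]
sum = 12

12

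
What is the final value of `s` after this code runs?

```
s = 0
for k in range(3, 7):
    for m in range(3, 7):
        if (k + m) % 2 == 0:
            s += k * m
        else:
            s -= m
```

128

k=3,m=3: even sum, s = 0+9 = 9
k=3,m=4: odd sum, s = 9-4 = 5
k=3,m=5: even sum, s = 5+15 = 20
k=3,m=6: odd sum, s = 20-6 = 14
k=4,m=3: odd sum, s = 14-3 = 11
k=4,m=4: even sum, s = 11+16 = 27
k=4,m=5: odd sum, s = 27-5 = 22
k=4,m=6: even sum, s = 22+24 = 46
k=5,m=3: even sum, s = 46+15 = 61
k=5,m=4: odd sum, s = 61-4 = 57
k=5,m=5: even sum, s = 57+25 = 82
k=5,m=6: odd sum, s = 82-6 = 76
k=6,m=3: odd sum, s = 76-3 = 73
k=6,m=4: even sum, s = 73+24 = 97
k=6,m=5: odd sum, s = 97-5 = 92
k=6,m=6: even sum, s = 92+36 = 128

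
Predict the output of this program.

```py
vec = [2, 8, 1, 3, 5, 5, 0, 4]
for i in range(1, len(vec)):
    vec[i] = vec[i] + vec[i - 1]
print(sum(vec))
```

132

i=1: vec[1] = 8+2 = 10 → [2, 10, 1, 3, 5, 5, 0, 4]
i=2: vec[2] = 1+10 = 11 → [2, 10, 11, 3, 5, 5, 0, 4]
i=3: vec[3] = 3+11 = 14 → [2, 10, 11, 14, 5, 5, 0, 4]
i=4: vec[4] = 5+14 = 19 → [2, 10, 11, 14, 19, 5, 0, 4]
i=5: vec[5] = 5+19 = 24 → [2, 10, 11, 14, 19, 24, 0, 4]
i=6: vec[6] = 0+24 = 24 → [2, 10, 11, 14, 19, 24, 24, 4]
i=7: vec[7] = 4+24 = 28 → [2, 10, 11, 14, 19, 24, 24, 28]
sum = 132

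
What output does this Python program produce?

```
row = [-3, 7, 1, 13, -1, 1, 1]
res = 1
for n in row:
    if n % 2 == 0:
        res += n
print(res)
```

1

n=-3: not even
n=7: not even
n=1: not even
n=13: not even
n=-1: not even
n=1: not even
n=1: not even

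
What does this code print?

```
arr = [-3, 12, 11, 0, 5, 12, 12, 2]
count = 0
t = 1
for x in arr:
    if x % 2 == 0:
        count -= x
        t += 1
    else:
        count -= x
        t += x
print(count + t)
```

x=-3: not even, count = 0-(-3) = 3; t=-2
x=12: even, count = 3-12 = -9; t=-1
x=11: not even, count = (-9)-11 = -20; t=10
x=0: even, count = (-20)-0 = -20; t=11
x=5: not even, count = (-20)-5 = -25; t=16
x=12: even, count = (-25)-12 = -37; t=17
x=12: even, count = (-37)-12 = -49; t=18
x=2: even, count = (-49)-2 = -51; t=19
count+t = (-51)+19 = -32

-32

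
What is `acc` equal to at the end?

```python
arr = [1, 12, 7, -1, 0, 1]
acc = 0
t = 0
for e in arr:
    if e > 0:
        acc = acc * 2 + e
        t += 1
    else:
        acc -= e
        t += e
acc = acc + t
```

76

e=1: >0, acc = 0*2+1 = 1; t=1
e=12: >0, acc = 1*2+12 = 14; t=2
e=7: >0, acc = 14*2+7 = 35; t=3
e=-1: not >0, acc = 35-(-1) = 36; t=2
e=0: not >0, acc = 36-0 = 36; t=2
e=1: >0, acc = 36*2+1 = 73; t=3
acc+t = 73+3 = 76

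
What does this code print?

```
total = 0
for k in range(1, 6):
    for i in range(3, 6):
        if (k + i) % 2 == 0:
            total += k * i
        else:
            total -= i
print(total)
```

68

k=1,i=3: even sum, total = 0+3 = 3
k=1,i=4: odd sum, total = 3-4 = -1
k=1,i=5: even sum, total = (-1)+5 = 4
k=2,i=3: odd sum, total = 4-3 = 1
k=2,i=4: even sum, total = 1+8 = 9
k=2,i=5: odd sum, total = 9-5 = 4
k=3,i=3: even sum, total = 4+9 = 13
k=3,i=4: odd sum, total = 13-4 = 9
k=3,i=5: even sum, total = 9+15 = 24
k=4,i=3: odd sum, total = 24-3 = 21
k=4,i=4: even sum, total = 21+16 = 37
k=4,i=5: odd sum, total = 37-5 = 32
k=5,i=3: even sum, total = 32+15 = 47
k=5,i=4: odd sum, total = 47-4 = 43
k=5,i=5: even sum, total = 43+25 = 68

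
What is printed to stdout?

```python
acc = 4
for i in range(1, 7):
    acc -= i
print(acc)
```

i=1: acc = 4-1 = 3
i=2: acc = 3-2 = 1
i=3: acc = 1-3 = -2
i=4: acc = (-2)-4 = -6
i=5: acc = (-6)-5 = -11
i=6: acc = (-11)-6 = -17

-17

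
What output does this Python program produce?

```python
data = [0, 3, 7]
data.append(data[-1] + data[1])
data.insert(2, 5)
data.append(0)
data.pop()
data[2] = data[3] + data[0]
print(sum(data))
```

append data[-1]+data[1] = 7+3 = 10 → [0, 3, 7, 10]
insert 5 at 2 → [0, 3, 5, 7, 10]
append 0 → [0, 3, 5, 7, 10, 0]
pop() removes 0 → [0, 3, 5, 7, 10]
data[2] = data[3]+data[0] = 7+0 = 7 → [0, 3, 7, 7, 10]
sum = 27

27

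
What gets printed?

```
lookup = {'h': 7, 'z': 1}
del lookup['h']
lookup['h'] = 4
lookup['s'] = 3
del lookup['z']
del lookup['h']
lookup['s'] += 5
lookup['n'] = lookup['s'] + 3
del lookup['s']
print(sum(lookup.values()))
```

del 'h' → {'z': 1}
lookup['h'] = 4 → {'z': 1, 'h': 4}
lookup['s'] = 3 → {'z': 1, 'h': 4, 's': 3}
del 'z' → {'h': 4, 's': 3}
del 'h' → {'s': 3}
lookup['s'] = 3+5 = 8 → {'s': 8}
lookup['n'] = lookup['s']+3 = 11 → {'s': 8, 'n': 11}
del 's' → {'n': 11}
sum of values = 11

11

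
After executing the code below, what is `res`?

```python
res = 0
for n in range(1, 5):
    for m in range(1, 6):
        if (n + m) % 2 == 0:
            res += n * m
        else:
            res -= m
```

n=1,m=1: even sum, res = 0+1 = 1
n=1,m=2: odd sum, res = 1-2 = -1
n=1,m=3: even sum, res = (-1)+3 = 2
n=1,m=4: odd sum, res = 2-4 = -2
n=1,m=5: even sum, res = (-2)+5 = 3
n=2,m=1: odd sum, res = 3-1 = 2
n=2,m=2: even sum, res = 2+4 = 6
n=2,m=3: odd sum, res = 6-3 = 3
n=2,m=4: even sum, res = 3+8 = 11
n=2,m=5: odd sum, res = 11-5 = 6
n=3,m=1: even sum, res = 6+3 = 9
n=3,m=2: odd sum, res = 9-2 = 7
n=3,m=3: even sum, res = 7+9 = 16
n=3,m=4: odd sum, res = 16-4 = 12
n=3,m=5: even sum, res = 12+15 = 27
n=4,m=1: odd sum, res = 27-1 = 26
n=4,m=2: even sum, res = 26+8 = 34
n=4,m=3: odd sum, res = 34-3 = 31
n=4,m=4: even sum, res = 31+16 = 47
n=4,m=5: odd sum, res = 47-5 = 42

42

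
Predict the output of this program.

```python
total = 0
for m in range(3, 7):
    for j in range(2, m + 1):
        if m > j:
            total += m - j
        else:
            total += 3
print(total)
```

32

m=3,j=2: 3>2, total = 0+1 = 1
m=3,j=3: not 3>3, total = 1+3 = 4
m=4,j=2: 4>2, total = 4+2 = 6
m=4,j=3: 4>3, total = 6+1 = 7
m=4,j=4: not 4>4, total = 7+3 = 10
m=5,j=2: 5>2, total = 10+3 = 13
m=5,j=3: 5>3, total = 13+2 = 15
m=5,j=4: 5>4, total = 15+1 = 16
m=5,j=5: not 5>5, total = 16+3 = 19
m=6,j=2: 6>2, total = 19+4 = 23
m=6,j=3: 6>3, total = 23+3 = 26
m=6,j=4: 6>4, total = 26+2 = 28
m=6,j=5: 6>5, total = 28+1 = 29
m=6,j=6: not 6>6, total = 29+3 = 32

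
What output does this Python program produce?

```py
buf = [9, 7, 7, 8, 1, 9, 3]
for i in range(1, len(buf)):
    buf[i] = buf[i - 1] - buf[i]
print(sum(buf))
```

-70

i=1: buf[1] = 9-7 = 2 → [9, 2, 7, 8, 1, 9, 3]
i=2: buf[2] = 2-7 = -5 → [9, 2, -5, 8, 1, 9, 3]
i=3: buf[3] = (-5)-8 = -13 → [9, 2, -5, -13, 1, 9, 3]
i=4: buf[4] = (-13)-1 = -14 → [9, 2, -5, -13, -14, 9, 3]
i=5: buf[5] = (-14)-9 = -23 → [9, 2, -5, -13, -14, -23, 3]
i=6: buf[6] = (-23)-3 = -26 → [9, 2, -5, -13, -14, -23, -26]
sum = -70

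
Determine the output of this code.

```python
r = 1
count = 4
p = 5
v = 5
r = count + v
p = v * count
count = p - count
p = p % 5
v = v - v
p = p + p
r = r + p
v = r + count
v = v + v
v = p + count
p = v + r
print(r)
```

9

r = 4+5 = 9
p = 5*4 = 20
count = 20-4 = 16
p = 20%5 = 0
v = 5-5 = 0
p = 0+0 = 0
r = 9+0 = 9
v = 9+16 = 25
v = 25+25 = 50
v = 0+16 = 16
p = 16+9 = 25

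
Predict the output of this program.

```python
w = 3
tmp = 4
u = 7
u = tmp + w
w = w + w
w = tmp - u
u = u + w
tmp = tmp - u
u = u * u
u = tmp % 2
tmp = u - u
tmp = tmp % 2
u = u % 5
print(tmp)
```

u = 4+3 = 7
w = 3+3 = 6
w = 4-7 = -3
u = 7+(-3) = 4
tmp = 4-4 = 0
u = 4*4 = 16
u = 0%2 = 0
tmp = 0-0 = 0
tmp = 0%2 = 0
u = 0%5 = 0

0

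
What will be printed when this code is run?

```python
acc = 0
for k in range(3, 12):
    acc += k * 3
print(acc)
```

k=3: acc = 0+3*3 = 9
k=4: acc = 9+4*3 = 21
k=5: acc = 21+5*3 = 36
k=6: acc = 36+6*3 = 54
k=7: acc = 54+7*3 = 75
k=8: acc = 75+8*3 = 99
k=9: acc = 99+9*3 = 126
k=10: acc = 126+10*3 = 156
k=11: acc = 156+11*3 = 189

189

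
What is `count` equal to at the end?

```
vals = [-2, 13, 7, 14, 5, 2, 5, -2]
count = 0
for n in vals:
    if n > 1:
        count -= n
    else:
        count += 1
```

-44

n=-2: not >1, count = 0+1 = 1
n=13: >1, count = 1-13 = -12
n=7: >1, count = (-12)-7 = -19
n=14: >1, count = (-19)-14 = -33
n=5: >1, count = (-33)-5 = -38
n=2: >1, count = (-38)-2 = -40
n=5: >1, count = (-40)-5 = -45
n=-2: not >1, count = (-45)+1 = -44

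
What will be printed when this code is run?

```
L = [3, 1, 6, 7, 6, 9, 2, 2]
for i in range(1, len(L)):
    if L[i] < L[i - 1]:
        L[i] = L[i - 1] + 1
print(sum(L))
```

58

i=1: 1<3, L[1] = 3+1 = 4 → [3, 4, 6, 7, 6, 9, 2, 2]
i=2: 6>=4, unchanged → [3, 4, 6, 7, 6, 9, 2, 2]
i=3: 7>=6, unchanged → [3, 4, 6, 7, 6, 9, 2, 2]
i=4: 6<7, L[4] = 7+1 = 8 → [3, 4, 6, 7, 8, 9, 2, 2]
i=5: 9>=8, unchanged → [3, 4, 6, 7, 8, 9, 2, 2]
i=6: 2<9, L[6] = 9+1 = 10 → [3, 4, 6, 7, 8, 9, 10, 2]
i=7: 2<10, L[7] = 10+1 = 11 → [3, 4, 6, 7, 8, 9, 10, 11]
sum = 58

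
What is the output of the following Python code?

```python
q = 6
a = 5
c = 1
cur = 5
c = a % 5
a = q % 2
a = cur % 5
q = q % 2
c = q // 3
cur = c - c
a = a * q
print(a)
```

0

c = 5%5 = 0
a = 6%2 = 0
a = 5%5 = 0
q = 6%2 = 0
c = 0//3 = 0
cur = 0-0 = 0
a = 0*0 = 0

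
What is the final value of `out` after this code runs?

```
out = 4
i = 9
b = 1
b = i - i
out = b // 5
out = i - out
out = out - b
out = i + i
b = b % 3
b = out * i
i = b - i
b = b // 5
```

b = 9-9 = 0
out = 0//5 = 0
out = 9-0 = 9
out = 9-0 = 9
out = 9+9 = 18
b = 0%3 = 0
b = 18*9 = 162
i = 162-9 = 153
b = 162//5 = 32

18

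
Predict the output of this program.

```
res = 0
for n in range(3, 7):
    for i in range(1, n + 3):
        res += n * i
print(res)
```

485

n=3,i=1: res = 0+3 = 3
n=3,i=2: res = 3+6 = 9
n=3,i=3: res = 9+9 = 18
n=3,i=4: res = 18+12 = 30
n=3,i=5: res = 30+15 = 45
n=4,i=1: res = 45+4 = 49
n=4,i=2: res = 49+8 = 57
n=4,i=3: res = 57+12 = 69
n=4,i=4: res = 69+16 = 85
n=4,i=5: res = 85+20 = 105
n=4,i=6: res = 105+24 = 129
n=5,i=1: res = 129+5 = 134
n=5,i=2: res = 134+10 = 144
n=5,i=3: res = 144+15 = 159
n=5,i=4: res = 159+20 = 179
n=5,i=5: res = 179+25 = 204
n=5,i=6: res = 204+30 = 234
n=5,i=7: res = 234+35 = 269
n=6,i=1: res = 269+6 = 275
n=6,i=2: res = 275+12 = 287
n=6,i=3: res = 287+18 = 305
n=6,i=4: res = 305+24 = 329
n=6,i=5: res = 329+30 = 359
n=6,i=6: res = 359+36 = 395
n=6,i=7: res = 395+42 = 437
n=6,i=8: res = 437+48 = 485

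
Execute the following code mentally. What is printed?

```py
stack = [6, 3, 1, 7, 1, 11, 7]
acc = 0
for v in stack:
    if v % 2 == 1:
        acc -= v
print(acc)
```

v=6: not odd
v=3: odd, acc = 0-3 = -3
v=1: odd, acc = (-3)-1 = -4
v=7: odd, acc = (-4)-7 = -11
v=1: odd, acc = (-11)-1 = -12
v=11: odd, acc = (-12)-11 = -23
v=7: odd, acc = (-23)-7 = -30

-30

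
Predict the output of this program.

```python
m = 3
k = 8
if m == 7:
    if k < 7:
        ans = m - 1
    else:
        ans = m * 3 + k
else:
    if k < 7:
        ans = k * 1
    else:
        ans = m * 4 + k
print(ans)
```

20

m=3, k=8
m == 7 is False; k < 7 is False
→ ans = m * 4 + k = 20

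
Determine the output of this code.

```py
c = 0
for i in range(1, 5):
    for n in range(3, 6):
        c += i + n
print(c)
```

78

i=1,n=3: c = 0+4 = 4
i=1,n=4: c = 4+5 = 9
i=1,n=5: c = 9+6 = 15
i=2,n=3: c = 15+5 = 20
i=2,n=4: c = 20+6 = 26
i=2,n=5: c = 26+7 = 33
i=3,n=3: c = 33+6 = 39
i=3,n=4: c = 39+7 = 46
i=3,n=5: c = 46+8 = 54
i=4,n=3: c = 54+7 = 61
i=4,n=4: c = 61+8 = 69
i=4,n=5: c = 69+9 = 78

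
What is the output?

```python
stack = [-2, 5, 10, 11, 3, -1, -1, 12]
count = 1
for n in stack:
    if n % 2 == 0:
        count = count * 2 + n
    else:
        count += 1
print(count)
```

n=-2: even, count = 1*2+(-2) = 0
n=5: not even, count = 0+1 = 1
n=10: even, count = 1*2+10 = 12
n=11: not even, count = 12+1 = 13
n=3: not even, count = 13+1 = 14
n=-1: not even, count = 14+1 = 15
n=-1: not even, count = 15+1 = 16
n=12: even, count = 16*2+12 = 44

44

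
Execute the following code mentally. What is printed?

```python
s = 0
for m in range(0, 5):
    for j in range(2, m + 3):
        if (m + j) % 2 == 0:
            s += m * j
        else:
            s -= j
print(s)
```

m=0,j=2: even sum, s = 0+0 = 0
m=1,j=2: odd sum, s = 0-2 = -2
m=1,j=3: even sum, s = (-2)+3 = 1
m=2,j=2: even sum, s = 1+4 = 5
m=2,j=3: odd sum, s = 5-3 = 2
m=2,j=4: even sum, s = 2+8 = 10
m=3,j=2: odd sum, s = 10-2 = 8
m=3,j=3: even sum, s = 8+9 = 17
m=3,j=4: odd sum, s = 17-4 = 13
m=3,j=5: even sum, s = 13+15 = 28
m=4,j=2: even sum, s = 28+8 = 36
m=4,j=3: odd sum, s = 36-3 = 33
m=4,j=4: even sum, s = 33+16 = 49
m=4,j=5: odd sum, s = 49-5 = 44
m=4,j=6: even sum, s = 44+24 = 68

68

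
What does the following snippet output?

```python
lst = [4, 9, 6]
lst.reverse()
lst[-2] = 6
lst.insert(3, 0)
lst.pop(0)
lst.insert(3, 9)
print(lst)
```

[6, 4, 0, 9]

reverse → [6, 9, 4]
lst[-2] = 6 → [6, 6, 4]
insert 0 at 3 → [6, 6, 4, 0]
pop(0) removes 6 → [6, 4, 0]
insert 9 at 3 → [6, 4, 0, 9]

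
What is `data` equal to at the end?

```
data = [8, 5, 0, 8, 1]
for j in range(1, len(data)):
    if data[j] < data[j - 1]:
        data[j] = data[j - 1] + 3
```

[8, 11, 14, 17, 20]

j=1: 5<8, data[1] = 8+3 = 11 → [8, 11, 0, 8, 1]
j=2: 0<11, data[2] = 11+3 = 14 → [8, 11, 14, 8, 1]
j=3: 8<14, data[3] = 14+3 = 17 → [8, 11, 14, 17, 1]
j=4: 1<17, data[4] = 17+3 = 20 → [8, 11, 14, 17, 20]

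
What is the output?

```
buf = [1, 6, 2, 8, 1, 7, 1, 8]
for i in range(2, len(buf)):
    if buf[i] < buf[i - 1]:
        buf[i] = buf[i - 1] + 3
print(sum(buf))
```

106

i=2: 2<6, buf[2] = 6+3 = 9 → [1, 6, 9, 8, 1, 7, 1, 8]
i=3: 8<9, buf[3] = 9+3 = 12 → [1, 6, 9, 12, 1, 7, 1, 8]
i=4: 1<12, buf[4] = 12+3 = 15 → [1, 6, 9, 12, 15, 7, 1, 8]
i=5: 7<15, buf[5] = 15+3 = 18 → [1, 6, 9, 12, 15, 18, 1, 8]
i=6: 1<18, buf[6] = 18+3 = 21 → [1, 6, 9, 12, 15, 18, 21, 8]
i=7: 8<21, buf[7] = 21+3 = 24 → [1, 6, 9, 12, 15, 18, 21, 24]
sum = 106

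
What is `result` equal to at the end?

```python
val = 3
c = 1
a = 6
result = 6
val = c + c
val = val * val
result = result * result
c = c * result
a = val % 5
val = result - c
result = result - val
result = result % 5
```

1

val = 1+1 = 2
val = 2*2 = 4
result = 6*6 = 36
c = 1*36 = 36
a = 4%5 = 4
val = 36-36 = 0
result = 36-0 = 36
result = 36%5 = 1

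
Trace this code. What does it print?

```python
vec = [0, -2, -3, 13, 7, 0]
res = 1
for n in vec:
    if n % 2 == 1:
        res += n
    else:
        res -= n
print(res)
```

20

n=0: not odd, res = 1-0 = 1
n=-2: not odd, res = 1-(-2) = 3
n=-3: odd, res = 3+(-3) = 0
n=13: odd, res = 0+13 = 13
n=7: odd, res = 13+7 = 20
n=0: not odd, res = 20-0 = 20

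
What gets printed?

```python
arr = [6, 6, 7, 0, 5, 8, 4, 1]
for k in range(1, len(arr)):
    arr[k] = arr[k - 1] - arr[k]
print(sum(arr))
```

k=1: arr[1] = 6-6 = 0 → [6, 0, 7, 0, 5, 8, 4, 1]
k=2: arr[2] = 0-7 = -7 → [6, 0, -7, 0, 5, 8, 4, 1]
k=3: arr[3] = (-7)-0 = -7 → [6, 0, -7, -7, 5, 8, 4, 1]
k=4: arr[4] = (-7)-5 = -12 → [6, 0, -7, -7, -12, 8, 4, 1]
k=5: arr[5] = (-12)-8 = -20 → [6, 0, -7, -7, -12, -20, 4, 1]
k=6: arr[6] = (-20)-4 = -24 → [6, 0, -7, -7, -12, -20, -24, 1]
k=7: arr[7] = (-24)-1 = -25 → [6, 0, -7, -7, -12, -20, -24, -25]
sum = -89

-89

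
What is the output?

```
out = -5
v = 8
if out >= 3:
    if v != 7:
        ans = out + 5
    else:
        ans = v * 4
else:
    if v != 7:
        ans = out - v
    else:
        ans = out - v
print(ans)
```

out=-5, v=8
out >= 3 is False; v != 7 is True
→ ans = out - v = -13

-13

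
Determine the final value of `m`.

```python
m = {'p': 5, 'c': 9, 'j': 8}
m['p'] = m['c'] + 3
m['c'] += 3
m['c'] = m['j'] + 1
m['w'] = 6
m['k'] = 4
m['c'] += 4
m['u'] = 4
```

{'p': 12, 'c': 13, 'j': 8, 'w': 6, 'k': 4, 'u': 4}

m['p'] = m['c']+3 = 12 → {'p': 12, 'c': 9, 'j': 8}
m['c'] = 9+3 = 12 → {'p': 12, 'c': 12, 'j': 8}
m['c'] = m['j']+1 = 9 → {'p': 12, 'c': 9, 'j': 8}
m['w'] = 6 → {'p': 12, 'c': 9, 'j': 8, 'w': 6}
m['k'] = 4 → {'p': 12, 'c': 9, 'j': 8, 'w': 6, 'k': 4}
m['c'] = 9+4 = 13 → {'p': 12, 'c': 13, 'j': 8, 'w': 6, 'k': 4}
m['u'] = 4 → {'p': 12, 'c': 13, 'j': 8, 'w': 6, 'k': 4, 'u': 4}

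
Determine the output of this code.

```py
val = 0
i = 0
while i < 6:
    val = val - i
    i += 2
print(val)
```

-6

i=0: val = 0-0 = 0
i=2: val = 0-2 = -2
i=4: val = (-2)-4 = -6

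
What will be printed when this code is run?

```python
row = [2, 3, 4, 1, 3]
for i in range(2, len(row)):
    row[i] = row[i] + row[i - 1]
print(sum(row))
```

31

i=2: row[2] = 4+3 = 7 → [2, 3, 7, 1, 3]
i=3: row[3] = 1+7 = 8 → [2, 3, 7, 8, 3]
i=4: row[4] = 3+8 = 11 → [2, 3, 7, 8, 11]
sum = 31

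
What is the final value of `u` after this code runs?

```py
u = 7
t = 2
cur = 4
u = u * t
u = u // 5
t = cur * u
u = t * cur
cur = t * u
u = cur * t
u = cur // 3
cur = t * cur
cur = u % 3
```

85

u = 7*2 = 14
u = 14//5 = 2
t = 4*2 = 8
u = 8*4 = 32
cur = 8*32 = 256
u = 256*8 = 2048
u = 256//3 = 85
cur = 8*256 = 2048
cur = 85%3 = 1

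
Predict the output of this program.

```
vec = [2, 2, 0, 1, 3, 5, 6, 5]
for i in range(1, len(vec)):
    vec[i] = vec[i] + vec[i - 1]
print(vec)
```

[2, 4, 4, 5, 8, 13, 19, 24]

i=1: vec[1] = 2+2 = 4 → [2, 4, 0, 1, 3, 5, 6, 5]
i=2: vec[2] = 0+4 = 4 → [2, 4, 4, 1, 3, 5, 6, 5]
i=3: vec[3] = 1+4 = 5 → [2, 4, 4, 5, 3, 5, 6, 5]
i=4: vec[4] = 3+5 = 8 → [2, 4, 4, 5, 8, 5, 6, 5]
i=5: vec[5] = 5+8 = 13 → [2, 4, 4, 5, 8, 13, 6, 5]
i=6: vec[6] = 6+13 = 19 → [2, 4, 4, 5, 8, 13, 19, 5]
i=7: vec[7] = 5+19 = 24 → [2, 4, 4, 5, 8, 13, 19, 24]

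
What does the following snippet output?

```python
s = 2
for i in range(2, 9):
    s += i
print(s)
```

37

i=2: s = 2+2 = 4
i=3: s = 4+3 = 7
i=4: s = 7+4 = 11
i=5: s = 11+5 = 16
i=6: s = 16+6 = 22
i=7: s = 22+7 = 29
i=8: s = 29+8 = 37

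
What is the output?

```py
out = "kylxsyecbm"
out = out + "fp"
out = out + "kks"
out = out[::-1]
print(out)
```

skkpfmbceysxlyk

+ 'fp' → 'kylxsyecbmfp'
+ 'kks' → 'kylxsyecbmfpkks'
reverse → 'skkpfmbceysxlyk'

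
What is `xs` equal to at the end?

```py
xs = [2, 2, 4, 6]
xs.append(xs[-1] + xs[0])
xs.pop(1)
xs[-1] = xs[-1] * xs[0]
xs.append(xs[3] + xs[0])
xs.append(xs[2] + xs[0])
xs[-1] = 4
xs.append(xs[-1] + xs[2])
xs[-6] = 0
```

[2, 0, 6, 16, 18, 4, 10]

append xs[-1]+xs[0] = 6+2 = 8 → [2, 2, 4, 6, 8]
pop(1) removes 2 → [2, 4, 6, 8]
xs[-1] = xs[-1]*xs[0] = 8*2 = 16 → [2, 4, 6, 16]
append xs[3]+xs[0] = 16+2 = 18 → [2, 4, 6, 16, 18]
append xs[2]+xs[0] = 6+2 = 8 → [2, 4, 6, 16, 18, 8]
xs[-1] = 4 → [2, 4, 6, 16, 18, 4]
append xs[-1]+xs[2] = 4+6 = 10 → [2, 4, 6, 16, 18, 4, 10]
xs[-6] = 0 → [2, 0, 6, 16, 18, 4, 10]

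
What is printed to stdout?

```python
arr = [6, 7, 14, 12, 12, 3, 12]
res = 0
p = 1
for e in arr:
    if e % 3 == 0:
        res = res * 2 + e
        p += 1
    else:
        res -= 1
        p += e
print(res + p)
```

253

e=6: %3==0, res = 0*2+6 = 6; p=2
e=7: not %3==0, res = 6-1 = 5; p=9
e=14: not %3==0, res = 5-1 = 4; p=23
e=12: %3==0, res = 4*2+12 = 20; p=24
e=12: %3==0, res = 20*2+12 = 52; p=25
e=3: %3==0, res = 52*2+3 = 107; p=26
e=12: %3==0, res = 107*2+12 = 226; p=27
res+p = 226+27 = 253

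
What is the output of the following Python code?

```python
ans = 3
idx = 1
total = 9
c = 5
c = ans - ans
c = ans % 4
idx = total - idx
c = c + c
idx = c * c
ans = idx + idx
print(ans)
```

c = 3-3 = 0
c = 3%4 = 3
idx = 9-1 = 8
c = 3+3 = 6
idx = 6*6 = 36
ans = 36+36 = 72

72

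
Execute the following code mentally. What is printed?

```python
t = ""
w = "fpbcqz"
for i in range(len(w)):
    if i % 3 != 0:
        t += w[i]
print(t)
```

i=0: skip
i=1: add 'p' → 'p'
i=2: add 'b' → 'pb'
i=3: skip
i=4: add 'q' → 'pbq'
i=5: add 'z' → 'pbqz'

pbqz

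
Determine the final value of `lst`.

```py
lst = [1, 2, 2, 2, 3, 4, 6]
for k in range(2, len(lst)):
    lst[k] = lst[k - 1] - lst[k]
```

k=2: lst[2] = 2-2 = 0 → [1, 2, 0, 2, 3, 4, 6]
k=3: lst[3] = 0-2 = -2 → [1, 2, 0, -2, 3, 4, 6]
k=4: lst[4] = (-2)-3 = -5 → [1, 2, 0, -2, -5, 4, 6]
k=5: lst[5] = (-5)-4 = -9 → [1, 2, 0, -2, -5, -9, 6]
k=6: lst[6] = (-9)-6 = -15 → [1, 2, 0, -2, -5, -9, -15]

[1, 2, 0, -2, -5, -9, -15]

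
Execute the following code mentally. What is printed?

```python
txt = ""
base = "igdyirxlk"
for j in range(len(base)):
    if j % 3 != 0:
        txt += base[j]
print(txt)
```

j=0: skip
j=1: add 'g' → 'g'
j=2: add 'd' → 'gd'
j=3: skip
j=4: add 'i' → 'gdi'
j=5: add 'r' → 'gdir'
j=6: skip
j=7: add 'l' → 'gdirl'
j=8: add 'k' → 'gdirlk'

gdirlk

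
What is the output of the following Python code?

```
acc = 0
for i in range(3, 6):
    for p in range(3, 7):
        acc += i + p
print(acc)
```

102

i=3,p=3: acc = 0+6 = 6
i=3,p=4: acc = 6+7 = 13
i=3,p=5: acc = 13+8 = 21
i=3,p=6: acc = 21+9 = 30
i=4,p=3: acc = 30+7 = 37
i=4,p=4: acc = 37+8 = 45
i=4,p=5: acc = 45+9 = 54
i=4,p=6: acc = 54+10 = 64
i=5,p=3: acc = 64+8 = 72
i=5,p=4: acc = 72+9 = 81
i=5,p=5: acc = 81+10 = 91
i=5,p=6: acc = 91+11 = 102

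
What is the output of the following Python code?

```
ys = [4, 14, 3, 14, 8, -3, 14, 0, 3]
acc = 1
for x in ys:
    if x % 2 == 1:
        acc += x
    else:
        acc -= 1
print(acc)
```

-2

x=4: not odd, acc = 1-1 = 0
x=14: not odd, acc = 0-1 = -1
x=3: odd, acc = (-1)+3 = 2
x=14: not odd, acc = 2-1 = 1
x=8: not odd, acc = 1-1 = 0
x=-3: odd, acc = 0+(-3) = -3
x=14: not odd, acc = (-3)-1 = -4
x=0: not odd, acc = (-4)-1 = -5
x=3: odd, acc = (-5)+3 = -2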